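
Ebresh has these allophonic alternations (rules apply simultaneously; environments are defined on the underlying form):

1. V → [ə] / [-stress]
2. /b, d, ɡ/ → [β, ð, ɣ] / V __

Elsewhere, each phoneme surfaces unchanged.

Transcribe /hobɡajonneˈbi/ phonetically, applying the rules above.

[həβɡəjənnəˈβi]

/h/ (word-initial) is unaffected → [h].
Rule 1 applies to /o/ (between /h/ and /b/: in an unstressed syllable) → [ə].
/b/ (between /o/ and /ɡ/): immediately after a vowel, so rule 2 applies → [β].
/ɡ/ (between /b/ and /a/) fails the environment for rule 2, so it stays [ɡ].
/a/ (between /ɡ/ and /j/) occurs in an unstressed syllable → [ə] by rule 1.
/j/ stays [j].
/o/ (between /j/ and /n/) occurs in an unstressed syllable → [ə] by rule 1.
/n/ — not in any rule's target class → [n].
/n/ (between /n/ and /e/): no rule targets it → [n].
/e/ — between /n/ and /b/, in an unstressed syllable — surfaces as [ə] (rule 1).
/b/ (between /e/ and /i/) occurs immediately after a vowel → [β] by rule 2.
/i/ (word-final) fails the environment for rule 1, so it stays [i].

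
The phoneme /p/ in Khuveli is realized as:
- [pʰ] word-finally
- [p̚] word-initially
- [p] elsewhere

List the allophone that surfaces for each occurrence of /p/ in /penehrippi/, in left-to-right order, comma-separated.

[p̚], [p], [p]

Occurrence 1 (position 1): word-initially → [p̚].
Occurrence 2 (position 8): no conditioning environment matches → elsewhere allophone [p].
Occurrence 3 (position 9): no conditioning environment matches → elsewhere allophone [p].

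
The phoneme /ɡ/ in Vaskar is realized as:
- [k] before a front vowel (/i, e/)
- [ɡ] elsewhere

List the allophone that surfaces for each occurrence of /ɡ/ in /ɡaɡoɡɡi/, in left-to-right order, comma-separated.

Occurrence 1 (position 1): no conditioning environment matches → elsewhere allophone [ɡ].
Occurrence 2 (position 3): no conditioning environment matches → elsewhere allophone [ɡ].
Occurrence 3 (position 5): no conditioning environment matches → elsewhere allophone [ɡ].
Occurrence 4 (position 6): before a front vowel (/i, e/) → [k].

[ɡ], [ɡ], [ɡ], [k]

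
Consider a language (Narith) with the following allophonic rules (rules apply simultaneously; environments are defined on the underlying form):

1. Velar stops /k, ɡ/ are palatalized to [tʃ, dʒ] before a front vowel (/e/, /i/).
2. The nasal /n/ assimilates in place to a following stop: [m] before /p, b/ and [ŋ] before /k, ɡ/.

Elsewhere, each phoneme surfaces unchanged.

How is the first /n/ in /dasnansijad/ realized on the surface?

/n/ — between /s/ and /a/; rule 2 does not apply here → [n].

[n]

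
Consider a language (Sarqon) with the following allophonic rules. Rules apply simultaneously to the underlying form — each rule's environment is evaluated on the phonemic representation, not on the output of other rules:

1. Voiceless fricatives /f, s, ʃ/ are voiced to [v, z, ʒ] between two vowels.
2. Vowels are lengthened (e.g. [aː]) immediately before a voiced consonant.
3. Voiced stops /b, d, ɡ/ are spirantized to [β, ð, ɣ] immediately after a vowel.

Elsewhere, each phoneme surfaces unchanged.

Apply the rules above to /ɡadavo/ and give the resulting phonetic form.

/ɡ/ — word-initial; rule 3 does not apply here → [ɡ].
/a/ — between /ɡ/ and /d/, before a voiced consonant — surfaces as [aː] (rule 2).
/d/ (between /a/ and /a/): immediately after a vowel, so rule 3 applies → [ð].
/a/ (between /d/ and /v/): before a voiced consonant, so rule 2 applies → [aː].
/v/ stays [v].
/o/ (word-final) fails the environment for rule 2, so it stays [o].

[ɡaːðaːvo]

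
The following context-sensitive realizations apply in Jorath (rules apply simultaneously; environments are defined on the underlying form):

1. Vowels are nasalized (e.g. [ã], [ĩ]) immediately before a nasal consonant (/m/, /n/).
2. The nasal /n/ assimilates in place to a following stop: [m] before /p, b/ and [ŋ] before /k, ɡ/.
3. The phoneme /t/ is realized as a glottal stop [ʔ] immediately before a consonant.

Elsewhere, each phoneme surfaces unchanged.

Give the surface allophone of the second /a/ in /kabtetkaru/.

[a]

/a/ (between /k/ and /r/) fails the environment for rule 1, so it stays [a].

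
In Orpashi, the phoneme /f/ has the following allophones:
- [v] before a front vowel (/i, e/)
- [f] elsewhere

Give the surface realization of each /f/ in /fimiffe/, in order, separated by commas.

Occurrence 1 (position 1): before a front vowel (/i, e/) → [v].
Occurrence 2 (position 5): no conditioning environment matches → elsewhere allophone [f].
Occurrence 3 (position 6): before a front vowel (/i, e/) → [v].

[v], [f], [v]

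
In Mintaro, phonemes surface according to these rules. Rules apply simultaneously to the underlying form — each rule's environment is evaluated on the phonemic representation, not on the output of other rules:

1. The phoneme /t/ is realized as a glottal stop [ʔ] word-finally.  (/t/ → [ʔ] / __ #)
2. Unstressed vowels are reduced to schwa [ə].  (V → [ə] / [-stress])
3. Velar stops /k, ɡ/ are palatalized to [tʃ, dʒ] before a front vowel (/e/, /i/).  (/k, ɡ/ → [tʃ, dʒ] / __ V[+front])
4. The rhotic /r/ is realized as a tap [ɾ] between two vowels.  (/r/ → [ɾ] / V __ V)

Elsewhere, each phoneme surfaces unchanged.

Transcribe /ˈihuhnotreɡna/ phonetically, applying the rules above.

[ˈihəhnətrəɡnə]

/i/ (word-initial) fails the environment for rule 2, so it stays [i].
/h/ — not in any rule's target class → [h].
/u/ (between /h/ and /h/) occurs in an unstressed syllable → [ə] by rule 2.
/h/ (between /u/ and /n/) is unaffected → [h].
/n/ (between /h/ and /o/): no rule targets it → [n].
/o/ (between /n/ and /t/): in an unstressed syllable, so rule 2 applies → [ə].
/t/ (between /o/ and /r/): rule 1 targets it, but not word-finally → unchanged [t].
/r/ (between /t/ and /e/): rule 4 targets it, but not between two vowels → unchanged [r].
/e/ (between /r/ and /ɡ/) occurs in an unstressed syllable → [ə] by rule 2.
/ɡ/ (between /e/ and /n/) fails the environment for rule 3, so it stays [ɡ].
/n/ stays [n].
/a/ — word-final, in an unstressed syllable — surfaces as [ə] (rule 2).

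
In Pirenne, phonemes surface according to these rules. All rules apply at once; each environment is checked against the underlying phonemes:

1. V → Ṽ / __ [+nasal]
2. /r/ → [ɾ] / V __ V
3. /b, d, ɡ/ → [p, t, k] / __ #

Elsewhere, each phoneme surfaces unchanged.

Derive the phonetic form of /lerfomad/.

[lerfõmat]

/e/ (between /l/ and /r/) fails the environment for rule 1, so it stays [e].
/r/ (between /e/ and /f/) fails the environment for rule 2, so it stays [r].
/o/ (between /f/ and /m/): before a nasal consonant, so rule 1 applies → [õ].
/a/ — between /m/ and /d/; rule 1 does not apply here → [a].
Rule 3 applies to /d/ (word-final: word-finally) → [t].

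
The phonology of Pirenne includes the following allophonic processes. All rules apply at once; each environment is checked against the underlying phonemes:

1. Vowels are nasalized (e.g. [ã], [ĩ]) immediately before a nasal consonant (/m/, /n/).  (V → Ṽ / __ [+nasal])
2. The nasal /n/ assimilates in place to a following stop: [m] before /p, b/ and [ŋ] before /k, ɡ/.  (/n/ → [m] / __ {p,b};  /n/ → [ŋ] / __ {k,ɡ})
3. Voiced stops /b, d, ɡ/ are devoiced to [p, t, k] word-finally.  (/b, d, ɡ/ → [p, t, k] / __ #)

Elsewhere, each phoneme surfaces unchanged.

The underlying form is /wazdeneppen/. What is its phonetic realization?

[wazdẽneppẽn]

/w/ stays [w].
/a/ (between /w/ and /z/) fails the environment for rule 1, so it stays [a].
/z/ (between /a/ and /d/) is unaffected → [z].
/d/ — between /z/ and /e/; rule 3 does not apply here → [d].
/e/ (between /d/ and /n/): before a nasal consonant, so rule 1 applies → [ẽ].
/n/ (between /e/ and /e/) fails the environment for rule 2, so it stays [n].
/e/ (between /n/ and /p/) is in the target of rule 1 but the environment (before a nasal consonant) is not met → [e].
/p/ (between /e/ and /p/): no rule targets it → [p].
/p/ stays [p].
/e/ meets the environment for rule 1 (before a nasal consonant) → [ẽ].
/n/ — word-final; rule 2 does not apply here → [n].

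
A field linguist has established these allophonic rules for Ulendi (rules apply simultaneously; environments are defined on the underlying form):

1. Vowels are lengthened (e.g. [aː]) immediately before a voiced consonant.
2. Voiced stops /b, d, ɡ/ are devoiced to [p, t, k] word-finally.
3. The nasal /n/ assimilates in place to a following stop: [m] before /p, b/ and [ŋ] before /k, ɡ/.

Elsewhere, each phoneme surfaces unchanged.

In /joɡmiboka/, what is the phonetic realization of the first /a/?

[a]

/a/ — word-final; rule 1 does not apply here → [a].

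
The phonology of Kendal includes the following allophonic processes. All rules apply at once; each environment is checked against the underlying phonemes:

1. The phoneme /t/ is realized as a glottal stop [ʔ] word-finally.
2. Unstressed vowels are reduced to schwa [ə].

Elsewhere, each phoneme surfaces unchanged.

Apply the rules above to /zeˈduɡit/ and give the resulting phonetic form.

[zəˈduɡəʔ]

/z/ (word-initial): no rule targets it → [z].
/e/ (between /z/ and /d/): in an unstressed syllable, so rule 2 applies → [ə].
/d/ (between /e/ and /u/) is unaffected → [d].
/u/ (between /d/ and /ɡ/): rule 2 targets it, but not in an unstressed syllable → unchanged [u].
/ɡ/ — not in any rule's target class → [ɡ].
/i/ — between /ɡ/ and /t/, in an unstressed syllable — surfaces as [ə] (rule 2).
/t/ (word-final): word-finally, so rule 1 applies → [ʔ].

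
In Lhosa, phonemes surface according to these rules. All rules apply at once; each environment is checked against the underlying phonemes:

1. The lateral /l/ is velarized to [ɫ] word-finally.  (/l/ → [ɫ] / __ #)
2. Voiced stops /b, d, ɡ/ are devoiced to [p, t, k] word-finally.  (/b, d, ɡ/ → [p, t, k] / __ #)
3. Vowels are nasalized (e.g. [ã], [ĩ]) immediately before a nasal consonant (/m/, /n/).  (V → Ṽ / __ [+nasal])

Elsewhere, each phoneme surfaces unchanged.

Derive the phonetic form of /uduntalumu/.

/u/ (word-initial): rule 3 targets it, but not before a nasal consonant → unchanged [u].
/d/ — between /u/ and /u/; rule 2 does not apply here → [d].
/u/ (between /d/ and /n/): before a nasal consonant, so rule 3 applies → [ũ].
/a/ (between /t/ and /l/) is in the target of rule 3 but the environment (before a nasal consonant) is not met → [a].
/l/ (between /a/ and /u/): rule 1 targets it, but not word-finally → unchanged [l].
/u/ (between /l/ and /m/) occurs before a nasal consonant → [ũ] by rule 3.
/u/ — word-final; rule 3 does not apply here → [u].

[udũntalũmu]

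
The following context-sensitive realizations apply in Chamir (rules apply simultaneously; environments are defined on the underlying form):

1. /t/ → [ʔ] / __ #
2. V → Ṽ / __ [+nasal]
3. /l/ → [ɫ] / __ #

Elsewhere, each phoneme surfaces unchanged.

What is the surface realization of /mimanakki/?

[mĩmãnakki]

/m/ (word-initial): no rule targets it → [m].
/i/ (between /m/ and /m/): before a nasal consonant, so rule 2 applies → [ĩ].
/m/ (between /i/ and /a/): no rule targets it → [m].
Rule 2 applies to /a/ (between /m/ and /n/: before a nasal consonant) → [ã].
/n/ stays [n].
/a/ (between /n/ and /k/) fails the environment for rule 2, so it stays [a].
/k/ stays [k].
/k/ (between /k/ and /i/): no rule targets it → [k].
/i/ (word-final) is in the target of rule 2 but the environment (before a nasal consonant) is not met → [i].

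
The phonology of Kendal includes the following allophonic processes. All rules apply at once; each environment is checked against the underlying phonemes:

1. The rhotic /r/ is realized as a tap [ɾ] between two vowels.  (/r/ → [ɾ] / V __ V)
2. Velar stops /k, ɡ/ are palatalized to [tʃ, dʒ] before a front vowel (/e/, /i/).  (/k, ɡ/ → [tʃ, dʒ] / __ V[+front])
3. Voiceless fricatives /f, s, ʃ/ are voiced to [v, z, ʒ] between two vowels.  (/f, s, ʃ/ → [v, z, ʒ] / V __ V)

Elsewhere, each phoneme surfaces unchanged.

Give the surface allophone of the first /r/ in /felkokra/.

[r]

/r/ (between /k/ and /a/) fails the environment for rule 1, so it stays [r].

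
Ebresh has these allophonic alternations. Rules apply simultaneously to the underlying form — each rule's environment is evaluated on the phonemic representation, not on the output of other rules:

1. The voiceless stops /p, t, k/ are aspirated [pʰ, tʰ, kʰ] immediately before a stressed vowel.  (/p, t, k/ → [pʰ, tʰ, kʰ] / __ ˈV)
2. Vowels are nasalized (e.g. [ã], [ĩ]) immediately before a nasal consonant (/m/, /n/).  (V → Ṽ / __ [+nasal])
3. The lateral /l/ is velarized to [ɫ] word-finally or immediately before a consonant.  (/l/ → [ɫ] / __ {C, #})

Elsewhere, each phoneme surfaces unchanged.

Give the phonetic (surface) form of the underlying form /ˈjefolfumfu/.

/e/ (between /j/ and /f/) is in the target of rule 2 but the environment (before a nasal consonant) is not met → [e].
/o/ — between /f/ and /l/; rule 2 does not apply here → [o].
/l/ (between /o/ and /f/) occurs word-finally or immediately before a consonant → [ɫ] by rule 3.
/u/ — between /f/ and /m/, before a nasal consonant — surfaces as [ũ] (rule 2).
/u/ — word-final; rule 2 does not apply here → [u].

[ˈjefoɫfũmfu]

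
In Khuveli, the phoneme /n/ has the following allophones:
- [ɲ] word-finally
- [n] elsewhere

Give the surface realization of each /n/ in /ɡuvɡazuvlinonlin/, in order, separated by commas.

Occurrence 1 (position 11): no conditioning environment matches → elsewhere allophone [n].
Occurrence 2 (position 13): no conditioning environment matches → elsewhere allophone [n].
Occurrence 3 (position 16): word-finally → [ɲ].

[n], [n], [ɲ]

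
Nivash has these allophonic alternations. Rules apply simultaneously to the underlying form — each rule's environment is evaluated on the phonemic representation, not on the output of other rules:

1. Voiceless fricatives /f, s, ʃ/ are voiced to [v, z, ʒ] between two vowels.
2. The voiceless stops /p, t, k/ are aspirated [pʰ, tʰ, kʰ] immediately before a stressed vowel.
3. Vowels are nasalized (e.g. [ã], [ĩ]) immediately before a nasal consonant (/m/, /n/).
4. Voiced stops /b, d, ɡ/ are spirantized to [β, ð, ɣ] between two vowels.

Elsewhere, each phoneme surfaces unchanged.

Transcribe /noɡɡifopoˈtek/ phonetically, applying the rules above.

/n/ — not in any rule's target class → [n].
/o/ — between /n/ and /ɡ/; rule 3 does not apply here → [o].
/ɡ/ (between /o/ and /ɡ/) is in the target of rule 4 but the environment (between two vowels) is not met → [ɡ].
/ɡ/ (between /ɡ/ and /i/): rule 4 targets it, but not between two vowels → unchanged [ɡ].
/i/ (between /ɡ/ and /f/) is in the target of rule 3 but the environment (before a nasal consonant) is not met → [i].
/f/ (between /i/ and /o/): between two vowels, so rule 1 applies → [v].
/o/ (between /f/ and /p/) fails the environment for rule 3, so it stays [o].
/p/ (between /o/ and /o/) is in the target of rule 2 but the environment (immediately before a stressed vowel) is not met → [p].
/o/ (between /p/ and /t/) fails the environment for rule 3, so it stays [o].
/t/ (between /o/ and /e/): immediately before a stressed vowel, so rule 2 applies → [tʰ].
/e/ (between /t/ and /k/) is in the target of rule 3 but the environment (before a nasal consonant) is not met → [e].
/k/ — word-final; rule 2 does not apply here → [k].

[noɡɡivopoˈtʰek]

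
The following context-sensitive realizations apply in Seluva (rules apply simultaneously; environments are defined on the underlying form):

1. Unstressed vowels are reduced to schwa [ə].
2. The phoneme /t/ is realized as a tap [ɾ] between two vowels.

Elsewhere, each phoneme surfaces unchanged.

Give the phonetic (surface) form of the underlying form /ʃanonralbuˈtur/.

[ʃənənrəlbəˈɾur]

/a/ (between /ʃ/ and /n/) occurs in an unstressed syllable → [ə] by rule 1.
/o/ — between /n/ and /n/, in an unstressed syllable — surfaces as [ə] (rule 1).
/a/ (between /r/ and /l/) occurs in an unstressed syllable → [ə] by rule 1.
/u/ (between /b/ and /t/): in an unstressed syllable, so rule 1 applies → [ə].
/t/ — between /u/ and /u/, between two vowels — surfaces as [ɾ] (rule 2).
/u/ (between /t/ and /r/) is in the target of rule 1 but the environment (in an unstressed syllable) is not met → [u].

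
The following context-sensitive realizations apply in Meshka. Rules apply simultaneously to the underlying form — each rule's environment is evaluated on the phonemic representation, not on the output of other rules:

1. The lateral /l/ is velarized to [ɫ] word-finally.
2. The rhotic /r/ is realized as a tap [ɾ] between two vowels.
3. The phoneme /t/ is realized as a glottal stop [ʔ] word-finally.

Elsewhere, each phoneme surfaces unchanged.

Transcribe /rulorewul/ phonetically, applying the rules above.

/r/ — word-initial; rule 2 does not apply here → [r].
/u/ (between /r/ and /l/) is unaffected → [u].
/l/ (between /u/ and /o/) fails the environment for rule 1, so it stays [l].
/o/ (between /l/ and /r/) is unaffected → [o].
/r/ — between /o/ and /e/, between two vowels — surfaces as [ɾ] (rule 2).
/e/ (between /r/ and /w/) is unaffected → [e].
/w/ (between /e/ and /u/) is unaffected → [w].
/u/ — not in any rule's target class → [u].
/l/ (word-final): word-finally, so rule 1 applies → [ɫ].

[ruloɾewuɫ]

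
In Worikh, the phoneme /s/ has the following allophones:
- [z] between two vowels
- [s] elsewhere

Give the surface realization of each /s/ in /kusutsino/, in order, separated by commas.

[z], [s]

Occurrence 1 (position 3): between two vowels → [z].
Occurrence 2 (position 6): no conditioning environment matches → elsewhere allophone [s].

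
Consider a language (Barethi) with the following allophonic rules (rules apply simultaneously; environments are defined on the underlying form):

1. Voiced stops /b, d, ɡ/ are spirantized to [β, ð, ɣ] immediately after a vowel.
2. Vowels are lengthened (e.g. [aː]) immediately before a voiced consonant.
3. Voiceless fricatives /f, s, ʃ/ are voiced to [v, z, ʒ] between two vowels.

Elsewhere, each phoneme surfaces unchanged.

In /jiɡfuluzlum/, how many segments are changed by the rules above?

Segments that undergo a rule: /i/ → [iː] (rule 2); /ɡ/ → [ɣ] (rule 1); /u/ → [uː] (rule 2); /u/ → [uː] (rule 2); /u/ → [uː] (rule 2).
All other segments surface unchanged.

5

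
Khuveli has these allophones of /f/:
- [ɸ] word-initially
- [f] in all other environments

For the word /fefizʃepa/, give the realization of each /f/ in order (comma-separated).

Occurrence 1 (position 1): word-initially → [ɸ].
Occurrence 2 (position 3): no conditioning environment matches → elsewhere allophone [f].

[ɸ], [f]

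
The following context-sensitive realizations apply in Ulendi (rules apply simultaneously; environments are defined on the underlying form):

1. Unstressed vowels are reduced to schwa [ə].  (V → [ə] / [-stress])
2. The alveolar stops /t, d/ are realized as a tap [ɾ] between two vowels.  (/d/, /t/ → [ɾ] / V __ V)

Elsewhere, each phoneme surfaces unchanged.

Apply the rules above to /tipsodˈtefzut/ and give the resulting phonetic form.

[təpsədˈtefzət]

/t/ (word-initial) is in the target of rule 2 but the environment (between two vowels) is not met → [t].
/i/ meets the environment for rule 1 (in an unstressed syllable) → [ə].
/p/ stays [p].
/s/ — not in any rule's target class → [s].
/o/ (between /s/ and /d/): in an unstressed syllable, so rule 1 applies → [ə].
/d/ (between /o/ and /t/): rule 2 targets it, but not between two vowels → unchanged [d].
/t/ (between /d/ and /e/) is in the target of rule 2 but the environment (between two vowels) is not met → [t].
/e/ (between /t/ and /f/) is in the target of rule 1 but the environment (in an unstressed syllable) is not met → [e].
/f/ (between /e/ and /z/): no rule targets it → [f].
/z/ (between /f/ and /u/): no rule targets it → [z].
/u/ meets the environment for rule 1 (in an unstressed syllable) → [ə].
/t/ (word-final) fails the environment for rule 2, so it stays [t].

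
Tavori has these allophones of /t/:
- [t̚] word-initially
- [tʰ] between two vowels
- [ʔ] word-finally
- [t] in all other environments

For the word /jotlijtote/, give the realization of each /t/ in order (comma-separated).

Occurrence 1 (position 3): no conditioning environment matches → elsewhere allophone [t].
Occurrence 2 (position 7): no conditioning environment matches → elsewhere allophone [t].
Occurrence 3 (position 9): between two vowels → [tʰ].

[t], [t], [tʰ]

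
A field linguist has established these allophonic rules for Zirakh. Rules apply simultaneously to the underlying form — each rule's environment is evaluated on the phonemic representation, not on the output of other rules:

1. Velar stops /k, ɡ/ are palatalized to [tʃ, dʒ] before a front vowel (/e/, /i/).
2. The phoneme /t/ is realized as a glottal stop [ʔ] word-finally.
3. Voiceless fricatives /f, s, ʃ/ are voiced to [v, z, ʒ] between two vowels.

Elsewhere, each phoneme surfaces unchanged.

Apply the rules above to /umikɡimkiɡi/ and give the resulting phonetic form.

/u/ — not in any rule's target class → [u].
/m/ — not in any rule's target class → [m].
/i/ (between /m/ and /k/): no rule targets it → [i].
/k/ (between /i/ and /ɡ/): rule 1 targets it, but not before a front vowel → unchanged [k].
/ɡ/ meets the environment for rule 1 (before a front vowel) → [dʒ].
/i/ (between /ɡ/ and /m/): no rule targets it → [i].
/m/ (between /i/ and /k/) is unaffected → [m].
/k/ meets the environment for rule 1 (before a front vowel) → [tʃ].
/i/ — not in any rule's target class → [i].
/ɡ/ (between /i/ and /i/): before a front vowel, so rule 1 applies → [dʒ].
/i/ — not in any rule's target class → [i].

[umikdʒimtʃidʒi]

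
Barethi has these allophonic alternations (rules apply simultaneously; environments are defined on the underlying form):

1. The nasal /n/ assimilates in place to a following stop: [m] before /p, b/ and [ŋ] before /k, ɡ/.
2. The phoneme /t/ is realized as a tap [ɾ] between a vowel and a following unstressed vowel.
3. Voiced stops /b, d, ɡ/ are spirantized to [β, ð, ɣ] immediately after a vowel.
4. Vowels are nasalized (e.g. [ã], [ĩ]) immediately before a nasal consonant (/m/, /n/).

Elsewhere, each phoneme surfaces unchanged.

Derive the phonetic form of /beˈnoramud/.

/b/ (word-initial): rule 3 targets it, but not immediately after a vowel → unchanged [b].
Rule 4 applies to /e/ (between /b/ and /n/: before a nasal consonant) → [ẽ].
/n/ — between /e/ and /o/; rule 1 does not apply here → [n].
/o/ — between /n/ and /r/; rule 4 does not apply here → [o].
/r/ stays [r].
/a/ (between /r/ and /m/) occurs before a nasal consonant → [ã] by rule 4.
/m/ (between /a/ and /u/): no rule targets it → [m].
/u/ (between /m/ and /d/): rule 4 targets it, but not before a nasal consonant → unchanged [u].
/d/ (word-final) occurs immediately after a vowel → [ð] by rule 3.

[bẽˈnorãmuð]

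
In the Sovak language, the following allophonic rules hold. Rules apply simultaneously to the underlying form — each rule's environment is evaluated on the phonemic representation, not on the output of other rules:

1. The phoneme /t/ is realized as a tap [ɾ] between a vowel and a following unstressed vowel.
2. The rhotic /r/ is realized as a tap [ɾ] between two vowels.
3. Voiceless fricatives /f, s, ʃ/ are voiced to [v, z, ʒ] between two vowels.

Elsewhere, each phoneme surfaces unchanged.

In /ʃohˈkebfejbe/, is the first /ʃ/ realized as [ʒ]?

/ʃ/ — word-initial; rule 3 does not apply here → [ʃ].
The actual realization is [ʃ], not [ʒ].

No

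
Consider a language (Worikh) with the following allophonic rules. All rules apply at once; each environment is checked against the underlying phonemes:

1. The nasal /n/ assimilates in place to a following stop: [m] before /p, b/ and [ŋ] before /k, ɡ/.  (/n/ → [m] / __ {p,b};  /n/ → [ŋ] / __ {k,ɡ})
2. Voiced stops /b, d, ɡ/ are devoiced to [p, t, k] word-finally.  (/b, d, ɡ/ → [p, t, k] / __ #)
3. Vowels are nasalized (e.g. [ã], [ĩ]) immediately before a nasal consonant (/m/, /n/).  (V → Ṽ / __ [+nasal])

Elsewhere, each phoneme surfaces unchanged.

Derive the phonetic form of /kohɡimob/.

/k/ (word-initial): no rule targets it → [k].
/o/ (between /k/ and /h/): rule 3 targets it, but not before a nasal consonant → unchanged [o].
/h/ (between /o/ and /ɡ/): no rule targets it → [h].
/ɡ/ (between /h/ and /i/) is in the target of rule 2 but the environment (word-finally) is not met → [ɡ].
/i/ — between /ɡ/ and /m/, before a nasal consonant — surfaces as [ĩ] (rule 3).
/m/ stays [m].
/o/ (between /m/ and /b/): rule 3 targets it, but not before a nasal consonant → unchanged [o].
/b/ meets the environment for rule 2 (word-finally) → [p].

[kohɡĩmop]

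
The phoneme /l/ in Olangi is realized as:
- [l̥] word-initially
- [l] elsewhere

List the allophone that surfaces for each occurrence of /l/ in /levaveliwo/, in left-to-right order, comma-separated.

Occurrence 1 (position 1): word-initially → [l̥].
Occurrence 2 (position 7): no conditioning environment matches → elsewhere allophone [l].

[l̥], [l]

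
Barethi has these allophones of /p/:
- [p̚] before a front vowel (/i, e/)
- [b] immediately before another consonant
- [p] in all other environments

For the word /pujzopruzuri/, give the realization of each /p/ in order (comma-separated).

[p], [b]

Occurrence 1 (position 1): no conditioning environment matches → elsewhere allophone [p].
Occurrence 2 (position 6): immediately before another consonant → [b].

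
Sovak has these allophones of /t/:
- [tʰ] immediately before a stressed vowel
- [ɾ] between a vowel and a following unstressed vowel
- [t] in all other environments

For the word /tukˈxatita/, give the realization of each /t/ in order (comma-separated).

[t], [ɾ], [ɾ]

Occurrence 1 (position 1): no conditioning environment matches → elsewhere allophone [t].
Occurrence 2 (position 6): between a vowel and an unstressed vowel → [ɾ].
Occurrence 3 (position 8): between a vowel and an unstressed vowel → [ɾ].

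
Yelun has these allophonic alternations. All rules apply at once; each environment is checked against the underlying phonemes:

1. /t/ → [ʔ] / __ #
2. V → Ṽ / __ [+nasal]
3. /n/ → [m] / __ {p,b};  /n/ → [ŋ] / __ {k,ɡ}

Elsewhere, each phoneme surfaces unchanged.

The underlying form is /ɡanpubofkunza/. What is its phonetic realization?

/ɡ/ — not in any rule's target class → [ɡ].
/a/ — between /ɡ/ and /n/, before a nasal consonant — surfaces as [ã] (rule 2).
/n/ (between /a/ and /p/) occurs before a labial or velar stop → [m] by rule 3.
/p/ stays [p].
/u/ (between /p/ and /b/) is in the target of rule 2 but the environment (before a nasal consonant) is not met → [u].
/b/ (between /u/ and /o/): no rule targets it → [b].
/o/ (between /b/ and /f/) fails the environment for rule 2, so it stays [o].
/f/ stays [f].
/k/ stays [k].
/u/ (between /k/ and /n/): before a nasal consonant, so rule 2 applies → [ũ].
/n/ (between /u/ and /z/) fails the environment for rule 3, so it stays [n].
/z/ (between /n/ and /a/): no rule targets it → [z].
/a/ (word-final) fails the environment for rule 2, so it stays [a].

[ɡãmpubofkũnza]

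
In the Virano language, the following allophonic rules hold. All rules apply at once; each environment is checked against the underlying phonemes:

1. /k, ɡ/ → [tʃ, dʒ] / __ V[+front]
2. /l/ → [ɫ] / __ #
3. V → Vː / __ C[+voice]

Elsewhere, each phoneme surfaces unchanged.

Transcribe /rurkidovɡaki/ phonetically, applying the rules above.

[ruːrtʃiːdoːvɡatʃi]

/r/ — not in any rule's target class → [r].
Rule 3 applies to /u/ (between /r/ and /r/: before a voiced consonant) → [uː].
/r/ stays [r].
/k/ — between /r/ and /i/, before a front vowel — surfaces as [tʃ] (rule 1).
Rule 3 applies to /i/ (between /k/ and /d/: before a voiced consonant) → [iː].
/d/ (between /i/ and /o/): no rule targets it → [d].
/o/ (between /d/ and /v/): before a voiced consonant, so rule 3 applies → [oː].
/v/ (between /o/ and /ɡ/): no rule targets it → [v].
/ɡ/ (between /v/ and /a/) is in the target of rule 1 but the environment (before a front vowel) is not met → [ɡ].
/a/ (between /ɡ/ and /k/) fails the environment for rule 3, so it stays [a].
/k/ (between /a/ and /i/): before a front vowel, so rule 1 applies → [tʃ].
/i/ (word-final): rule 3 targets it, but not before a voiced consonant → unchanged [i].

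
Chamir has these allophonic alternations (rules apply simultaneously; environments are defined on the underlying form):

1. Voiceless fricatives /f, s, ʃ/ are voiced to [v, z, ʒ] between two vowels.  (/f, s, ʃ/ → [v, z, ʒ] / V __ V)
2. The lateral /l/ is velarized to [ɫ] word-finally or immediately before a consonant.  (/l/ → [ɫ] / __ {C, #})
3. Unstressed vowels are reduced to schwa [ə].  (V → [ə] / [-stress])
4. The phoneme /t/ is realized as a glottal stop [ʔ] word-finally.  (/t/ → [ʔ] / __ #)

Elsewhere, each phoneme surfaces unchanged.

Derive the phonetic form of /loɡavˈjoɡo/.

/l/ (word-initial) is in the target of rule 2 but the environment (word-finally or immediately before a consonant) is not met → [l].
/o/ (between /l/ and /ɡ/) occurs in an unstressed syllable → [ə] by rule 3.
/ɡ/ stays [ɡ].
Rule 3 applies to /a/ (between /ɡ/ and /v/: in an unstressed syllable) → [ə].
/v/ — not in any rule's target class → [v].
/j/ (between /v/ and /o/): no rule targets it → [j].
/o/ (between /j/ and /ɡ/) fails the environment for rule 3, so it stays [o].
/ɡ/ (between /o/ and /o/): no rule targets it → [ɡ].
/o/ (word-final): in an unstressed syllable, so rule 3 applies → [ə].

[ləɡəvˈjoɡə]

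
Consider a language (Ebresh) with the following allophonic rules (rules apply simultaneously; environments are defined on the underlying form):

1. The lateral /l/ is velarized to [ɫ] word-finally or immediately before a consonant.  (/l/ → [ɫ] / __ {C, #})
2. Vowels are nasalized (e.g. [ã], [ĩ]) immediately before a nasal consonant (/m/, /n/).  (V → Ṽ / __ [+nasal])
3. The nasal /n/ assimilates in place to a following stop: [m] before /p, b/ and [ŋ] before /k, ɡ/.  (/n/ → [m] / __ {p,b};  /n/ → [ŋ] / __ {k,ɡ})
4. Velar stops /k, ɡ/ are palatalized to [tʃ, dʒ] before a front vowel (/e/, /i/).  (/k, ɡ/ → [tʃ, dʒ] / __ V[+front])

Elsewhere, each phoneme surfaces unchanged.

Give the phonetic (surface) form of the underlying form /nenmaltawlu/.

/n/ (word-initial): rule 3 targets it, but not before a labial or velar stop → unchanged [n].
/e/ — between /n/ and /n/, before a nasal consonant — surfaces as [ẽ] (rule 2).
/n/ (between /e/ and /m/) fails the environment for rule 3, so it stays [n].
/a/ (between /m/ and /l/) is in the target of rule 2 but the environment (before a nasal consonant) is not met → [a].
/l/ — between /a/ and /t/, word-finally or immediately before a consonant — surfaces as [ɫ] (rule 1).
/a/ (between /t/ and /w/) is in the target of rule 2 but the environment (before a nasal consonant) is not met → [a].
/l/ — between /w/ and /u/; rule 1 does not apply here → [l].
/u/ — word-final; rule 2 does not apply here → [u].

[nẽnmaɫtawlu]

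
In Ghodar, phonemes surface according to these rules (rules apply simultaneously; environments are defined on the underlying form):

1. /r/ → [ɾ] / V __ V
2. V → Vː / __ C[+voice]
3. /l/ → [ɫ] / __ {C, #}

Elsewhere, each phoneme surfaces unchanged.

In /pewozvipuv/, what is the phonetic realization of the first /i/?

/i/ (between /v/ and /p/) is in the target of rule 2 but the environment (before a voiced consonant) is not met → [i].

[i]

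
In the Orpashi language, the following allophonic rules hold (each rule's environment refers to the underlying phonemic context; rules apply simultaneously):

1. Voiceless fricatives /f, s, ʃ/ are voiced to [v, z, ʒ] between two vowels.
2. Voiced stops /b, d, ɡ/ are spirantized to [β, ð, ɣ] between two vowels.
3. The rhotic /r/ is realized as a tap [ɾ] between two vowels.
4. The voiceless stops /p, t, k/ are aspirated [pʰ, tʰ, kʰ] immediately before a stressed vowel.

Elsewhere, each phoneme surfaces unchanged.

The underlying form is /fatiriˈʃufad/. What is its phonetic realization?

/f/ (word-initial): rule 1 targets it, but not between two vowels → unchanged [f].
/a/ (between /f/ and /t/) is unaffected → [a].
/t/ (between /a/ and /i/): rule 4 targets it, but not immediately before a stressed vowel → unchanged [t].
/i/ stays [i].
Rule 3 applies to /r/ (between /i/ and /i/: between two vowels) → [ɾ].
/i/ stays [i].
Rule 1 applies to /ʃ/ (between /i/ and /u/: between two vowels) → [ʒ].
/u/ (between /ʃ/ and /f/): no rule targets it → [u].
/f/ (between /u/ and /a/) occurs between two vowels → [v] by rule 1.
/a/ stays [a].
/d/ — word-final; rule 2 does not apply here → [d].

[fatiɾiˈʒuvad]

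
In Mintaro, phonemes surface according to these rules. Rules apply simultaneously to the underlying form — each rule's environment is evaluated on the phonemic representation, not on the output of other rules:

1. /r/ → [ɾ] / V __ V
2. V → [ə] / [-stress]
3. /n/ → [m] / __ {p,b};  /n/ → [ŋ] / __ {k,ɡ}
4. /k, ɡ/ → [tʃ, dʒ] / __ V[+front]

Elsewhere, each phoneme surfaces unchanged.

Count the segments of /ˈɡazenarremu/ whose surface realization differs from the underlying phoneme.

4

Segments that undergo a rule: /e/ → [ə] (rule 2); /a/ → [ə] (rule 2); /e/ → [ə] (rule 2); /u/ → [ə] (rule 2).
All other segments surface unchanged.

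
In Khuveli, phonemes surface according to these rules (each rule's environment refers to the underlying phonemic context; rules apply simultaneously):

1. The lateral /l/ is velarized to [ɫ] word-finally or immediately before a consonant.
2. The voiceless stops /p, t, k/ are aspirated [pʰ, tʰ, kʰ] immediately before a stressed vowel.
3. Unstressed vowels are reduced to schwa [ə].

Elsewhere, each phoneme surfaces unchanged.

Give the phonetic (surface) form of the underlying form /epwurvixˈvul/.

Rule 3 applies to /e/ (word-initial: in an unstressed syllable) → [ə].
/p/ (between /e/ and /w/): rule 2 targets it, but not immediately before a stressed vowel → unchanged [p].
/w/ — not in any rule's target class → [w].
/u/ meets the environment for rule 3 (in an unstressed syllable) → [ə].
/r/ — not in any rule's target class → [r].
/v/ stays [v].
/i/ (between /v/ and /x/): in an unstressed syllable, so rule 3 applies → [ə].
/x/ (between /i/ and /v/): no rule targets it → [x].
/v/ — not in any rule's target class → [v].
/u/ — between /v/ and /l/; rule 3 does not apply here → [u].
Rule 1 applies to /l/ (word-final: word-finally or immediately before a consonant) → [ɫ].

[əpwərvəxˈvuɫ]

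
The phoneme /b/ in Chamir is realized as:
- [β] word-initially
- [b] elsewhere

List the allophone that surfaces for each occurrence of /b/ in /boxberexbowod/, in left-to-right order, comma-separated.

Occurrence 1 (position 1): word-initially → [β].
Occurrence 2 (position 4): no conditioning environment matches → elsewhere allophone [b].
Occurrence 3 (position 9): no conditioning environment matches → elsewhere allophone [b].

[β], [b], [b]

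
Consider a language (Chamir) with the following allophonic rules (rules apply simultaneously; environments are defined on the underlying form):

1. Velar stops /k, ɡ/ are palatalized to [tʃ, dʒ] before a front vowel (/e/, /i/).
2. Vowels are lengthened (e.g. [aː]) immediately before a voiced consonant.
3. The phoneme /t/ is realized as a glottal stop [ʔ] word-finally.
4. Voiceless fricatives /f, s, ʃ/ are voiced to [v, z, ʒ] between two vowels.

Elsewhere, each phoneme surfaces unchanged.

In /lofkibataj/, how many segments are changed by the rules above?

Segments that undergo a rule: /k/ → [tʃ] (rule 1); /i/ → [iː] (rule 2); /a/ → [aː] (rule 2).
All other segments surface unchanged.

3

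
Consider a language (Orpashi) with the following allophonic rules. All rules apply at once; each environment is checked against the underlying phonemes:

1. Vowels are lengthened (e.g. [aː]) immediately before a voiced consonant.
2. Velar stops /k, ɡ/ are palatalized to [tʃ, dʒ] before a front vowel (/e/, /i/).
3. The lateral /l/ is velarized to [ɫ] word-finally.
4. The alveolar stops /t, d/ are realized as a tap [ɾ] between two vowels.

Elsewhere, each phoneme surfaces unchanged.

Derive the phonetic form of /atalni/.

/a/ (word-initial) fails the environment for rule 1, so it stays [a].
/t/ (between /a/ and /a/): between two vowels, so rule 4 applies → [ɾ].
/a/ (between /t/ and /l/) occurs before a voiced consonant → [aː] by rule 1.
/l/ (between /a/ and /n/) fails the environment for rule 3, so it stays [l].
/n/ (between /l/ and /i/): no rule targets it → [n].
/i/ (word-final) is in the target of rule 1 but the environment (before a voiced consonant) is not met → [i].

[aɾaːlni]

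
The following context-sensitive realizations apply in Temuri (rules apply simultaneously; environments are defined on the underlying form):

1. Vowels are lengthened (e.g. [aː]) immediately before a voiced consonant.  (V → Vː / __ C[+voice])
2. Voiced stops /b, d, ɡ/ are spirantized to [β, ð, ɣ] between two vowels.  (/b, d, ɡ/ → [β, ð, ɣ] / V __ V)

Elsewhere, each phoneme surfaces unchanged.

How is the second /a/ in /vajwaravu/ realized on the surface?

/a/ (between /w/ and /r/) occurs before a voiced consonant → [aː] by rule 1.

[aː]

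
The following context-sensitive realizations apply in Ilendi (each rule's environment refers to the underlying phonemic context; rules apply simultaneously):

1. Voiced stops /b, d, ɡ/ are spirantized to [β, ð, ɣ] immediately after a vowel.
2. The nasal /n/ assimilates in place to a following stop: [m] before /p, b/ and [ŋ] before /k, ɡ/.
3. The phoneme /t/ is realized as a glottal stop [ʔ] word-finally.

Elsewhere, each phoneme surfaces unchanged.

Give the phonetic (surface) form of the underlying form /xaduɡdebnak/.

/x/ (word-initial): no rule targets it → [x].
/a/ — not in any rule's target class → [a].
/d/ — between /a/ and /u/, immediately after a vowel — surfaces as [ð] (rule 1).
/u/ — not in any rule's target class → [u].
/ɡ/ meets the environment for rule 1 (immediately after a vowel) → [ɣ].
/d/ (between /ɡ/ and /e/) is in the target of rule 1 but the environment (immediately after a vowel) is not met → [d].
/e/ — not in any rule's target class → [e].
/b/ (between /e/ and /n/): immediately after a vowel, so rule 1 applies → [β].
/n/ (between /b/ and /a/) fails the environment for rule 2, so it stays [n].
/a/ stays [a].
/k/ (word-final): no rule targets it → [k].

[xaðuɣdeβnak]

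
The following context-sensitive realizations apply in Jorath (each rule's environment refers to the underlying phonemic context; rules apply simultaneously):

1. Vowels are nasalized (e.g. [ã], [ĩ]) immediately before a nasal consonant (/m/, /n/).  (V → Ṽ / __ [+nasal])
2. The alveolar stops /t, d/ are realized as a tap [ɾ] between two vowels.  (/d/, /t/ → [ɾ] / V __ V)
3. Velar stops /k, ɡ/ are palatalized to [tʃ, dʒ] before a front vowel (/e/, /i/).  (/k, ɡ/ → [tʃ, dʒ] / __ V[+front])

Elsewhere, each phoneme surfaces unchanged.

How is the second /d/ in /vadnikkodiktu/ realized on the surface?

/d/ — between /o/ and /i/, between two vowels — surfaces as [ɾ] (rule 2).

[ɾ]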